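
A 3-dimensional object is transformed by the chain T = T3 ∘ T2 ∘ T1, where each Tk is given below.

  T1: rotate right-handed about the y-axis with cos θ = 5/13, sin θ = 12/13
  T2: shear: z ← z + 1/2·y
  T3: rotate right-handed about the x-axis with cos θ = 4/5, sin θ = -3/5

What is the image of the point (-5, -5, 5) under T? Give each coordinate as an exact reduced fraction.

T(p) = (35/13, -41/26, 81/13)

T1 rotate right-handed about the y-axis with cos θ = 5/13, sin θ = 12/13: (-5, -5, 5) → (35/13, -5, 85/13)
T2 shear: z ← z + 1/2·y: (35/13, -5, 85/13) → (35/13, -5, 105/26)
T3 rotate right-handed about the x-axis with cos θ = 4/5, sin θ = -3/5: (35/13, -5, 105/26) → (35/13, -41/26, 81/13)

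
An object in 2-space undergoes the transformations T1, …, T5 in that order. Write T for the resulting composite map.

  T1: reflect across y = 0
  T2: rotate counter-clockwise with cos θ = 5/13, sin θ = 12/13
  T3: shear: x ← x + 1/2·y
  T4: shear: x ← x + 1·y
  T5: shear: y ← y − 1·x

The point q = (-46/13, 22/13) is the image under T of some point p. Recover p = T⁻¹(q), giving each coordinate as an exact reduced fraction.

p = (-2, 0)

T1 = [1 0 0; 0 -1 0; 0 0 1]
T2·T1 = [5/13 12/13 0; 12/13 -5/13 0; 0 0 1]
T3·…·T1 = [11/13 19/26 0; 12/13 -5/13 0; 0 0 1]
T4·…·T1 = [23/13 9/26 0; 12/13 -5/13 0; 0 0 1]
T5·…·T1 = [23/13 9/26 0; -11/13 -19/26 0; 0 0 1]
det M = -1; M⁻¹ = [19/26 9/26 0; -11/13 -23/13 0; 0 0 1]
M⁻¹ · (-46/13, 22/13)ᵀ = (-2, 0)ᵀ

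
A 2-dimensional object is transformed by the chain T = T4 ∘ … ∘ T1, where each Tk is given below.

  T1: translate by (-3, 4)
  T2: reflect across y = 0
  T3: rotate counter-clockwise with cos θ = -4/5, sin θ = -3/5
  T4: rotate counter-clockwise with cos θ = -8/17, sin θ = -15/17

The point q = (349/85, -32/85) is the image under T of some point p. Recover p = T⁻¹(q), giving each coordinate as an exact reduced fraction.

T1 = [1 0 -3; 0 1 4; 0 0 1]
T2·T1 = [1 0 -3; 0 -1 -4; 0 0 1]
T3·…·T1 = [-4/5 -3/5 0; -3/5 4/5 5; 0 0 1]
T4·…·T1 = [-13/85 84/85 75/17; 84/85 13/85 -40/17; 0 0 1]
det M = -1; M⁻¹ = [-13/85 84/85 3; 84/85 13/85 -4; 0 0 1]
M⁻¹ · (349/85, -32/85)ᵀ = (2, 0)ᵀ

p = (2, 0)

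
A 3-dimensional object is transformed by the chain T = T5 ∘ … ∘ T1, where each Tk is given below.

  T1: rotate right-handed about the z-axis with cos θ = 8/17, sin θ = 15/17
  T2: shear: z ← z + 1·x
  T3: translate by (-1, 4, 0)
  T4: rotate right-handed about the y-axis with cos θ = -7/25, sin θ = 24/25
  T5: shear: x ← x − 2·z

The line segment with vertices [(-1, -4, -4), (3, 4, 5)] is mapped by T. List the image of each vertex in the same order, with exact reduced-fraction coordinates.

image vertices: (827/425, 21/17, -728/425), (-311/425, 145/17, 929/425)

T1 rotate right-handed about the z-axis with cos θ = 8/17, sin θ = 15/17: (-1, -4, -4) → (52/17, -47/17, -4); (3, 4, 5) → (-36/17, 77/17, 5)
T2 shear: z ← z + 1·x: (52/17, -47/17, -4) → (52/17, -47/17, -16/17); (-36/17, 77/17, 5) → (-36/17, 77/17, 49/17)
T3 translate by (-1, 4, 0): (52/17, -47/17, -16/17) → (35/17, 21/17, -16/17); (-36/17, 77/17, 49/17) → (-53/17, 145/17, 49/17)
T4 rotate right-handed about the y-axis with cos θ = -7/25, sin θ = 24/25: (35/17, 21/17, -16/17) → (-37/25, 21/17, -728/425); (-53/17, 145/17, 49/17) → (91/25, 145/17, 929/425)
T5 shear: x ← x − 2·z: (-37/25, 21/17, -728/425) → (827/425, 21/17, -728/425); (91/25, 145/17, 929/425) → (-311/425, 145/17, 929/425)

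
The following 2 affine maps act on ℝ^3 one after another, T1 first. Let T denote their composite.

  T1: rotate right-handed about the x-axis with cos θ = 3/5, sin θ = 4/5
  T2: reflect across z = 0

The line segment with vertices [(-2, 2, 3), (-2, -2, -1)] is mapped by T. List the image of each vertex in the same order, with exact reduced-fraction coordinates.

T1 rotate right-handed about the x-axis with cos θ = 3/5, sin θ = 4/5: (-2, 2, 3) → (-2, -6/5, 17/5); (-2, -2, -1) → (-2, -2/5, -11/5)
T2 reflect across z = 0: (-2, -6/5, 17/5) → (-2, -6/5, -17/5); (-2, -2/5, -11/5) → (-2, -2/5, 11/5)

image vertices: (-2, -6/5, -17/5), (-2, -2/5, 11/5)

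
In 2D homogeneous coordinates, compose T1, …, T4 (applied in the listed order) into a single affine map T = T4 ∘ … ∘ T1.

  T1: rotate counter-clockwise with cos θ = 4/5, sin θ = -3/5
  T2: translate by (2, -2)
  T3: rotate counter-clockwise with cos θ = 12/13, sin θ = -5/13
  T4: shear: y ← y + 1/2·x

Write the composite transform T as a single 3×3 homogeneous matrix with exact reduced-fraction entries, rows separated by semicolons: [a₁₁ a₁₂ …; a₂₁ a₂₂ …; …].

T1 = [4/5 3/5 0; -3/5 4/5 0; 0 0 1]
T2·T1 = [4/5 3/5 2; -3/5 4/5 -2; 0 0 1]
T3·…·T1 = [33/65 56/65 14/13; -56/65 33/65 -34/13; 0 0 1]
T4·…·T1 = [33/65 56/65 14/13; -79/130 61/65 -27/13; 0 0 1]

T = [33/65 56/65 14/13; -79/130 61/65 -27/13; 0 0 1]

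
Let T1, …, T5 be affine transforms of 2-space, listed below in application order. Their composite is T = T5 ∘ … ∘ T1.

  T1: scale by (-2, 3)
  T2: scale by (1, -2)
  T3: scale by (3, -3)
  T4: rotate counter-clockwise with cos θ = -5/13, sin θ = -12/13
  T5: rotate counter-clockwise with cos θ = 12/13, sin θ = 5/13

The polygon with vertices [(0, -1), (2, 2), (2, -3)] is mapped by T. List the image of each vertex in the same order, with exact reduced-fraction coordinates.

T1 scale by (-2, 3): (0, -1) → (0, -3); (2, 2) → (-4, 6); (2, -3) → (-4, -9)
T2 scale by (1, -2): (0, -3) → (0, 6); (-4, 6) → (-4, -12); (-4, -9) → (-4, 18)
T3 scale by (3, -3): (0, 6) → (0, -18); (-4, -12) → (-12, 36); (-4, 18) → (-12, -54)
T4 rotate counter-clockwise with cos θ = -5/13, sin θ = -12/13: (0, -18) → (-216/13, 90/13); (-12, 36) → (492/13, -36/13); (-12, -54) → (-588/13, 414/13)
T5 rotate counter-clockwise with cos θ = 12/13, sin θ = 5/13: (-216/13, 90/13) → (-18, 0); (492/13, -36/13) → (36, 12); (-588/13, 414/13) → (-54, 12)

image vertices: (-18, 0), (36, 12), (-54, 12)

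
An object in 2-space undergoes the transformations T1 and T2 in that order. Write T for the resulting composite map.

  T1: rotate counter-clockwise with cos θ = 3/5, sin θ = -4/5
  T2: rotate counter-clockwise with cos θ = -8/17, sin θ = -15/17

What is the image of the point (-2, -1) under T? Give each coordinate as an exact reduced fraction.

T1 rotate counter-clockwise with cos θ = 3/5, sin θ = -4/5: (-2, -1) → (-2, 1)
T2 rotate counter-clockwise with cos θ = -8/17, sin θ = -15/17: (-2, 1) → (31/17, 22/17)

T(p) = (31/17, 22/17)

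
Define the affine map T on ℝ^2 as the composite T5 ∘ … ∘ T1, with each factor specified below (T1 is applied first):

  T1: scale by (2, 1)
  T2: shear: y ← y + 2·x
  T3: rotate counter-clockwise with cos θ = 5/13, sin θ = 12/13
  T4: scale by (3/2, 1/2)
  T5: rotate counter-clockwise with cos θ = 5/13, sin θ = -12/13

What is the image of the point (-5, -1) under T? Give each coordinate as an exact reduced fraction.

T1 scale by (2, 1): (-5, -1) → (-10, -1)
T2 shear: y ← y + 2·x: (-10, -1) → (-10, -21)
T3 rotate counter-clockwise with cos θ = 5/13, sin θ = 12/13: (-10, -21) → (202/13, -225/13)
T4 scale by (3/2, 1/2): (202/13, -225/13) → (303/13, -225/26)
T5 rotate counter-clockwise with cos θ = 5/13, sin θ = -12/13: (303/13, -225/26) → (165/169, -8397/338)

T(p) = (165/169, -8397/338)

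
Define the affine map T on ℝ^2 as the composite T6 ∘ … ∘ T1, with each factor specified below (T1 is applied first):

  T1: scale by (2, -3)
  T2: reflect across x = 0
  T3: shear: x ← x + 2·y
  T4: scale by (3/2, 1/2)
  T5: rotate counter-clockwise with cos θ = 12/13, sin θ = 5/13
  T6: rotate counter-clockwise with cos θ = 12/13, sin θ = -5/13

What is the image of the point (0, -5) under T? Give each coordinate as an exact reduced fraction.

T1 scale by (2, -3): (0, -5) → (0, 15)
T2 reflect across x = 0: (0, 15) → (0, 15)
T3 shear: x ← x + 2·y: (0, 15) → (30, 15)
T4 scale by (3/2, 1/2): (30, 15) → (45, 15/2)
T5 rotate counter-clockwise with cos θ = 12/13, sin θ = 5/13: (45, 15/2) → (1005/26, 315/13)
T6 rotate counter-clockwise with cos θ = 12/13, sin θ = -5/13: (1005/26, 315/13) → (45, 15/2)

T(p) = (45, 15/2)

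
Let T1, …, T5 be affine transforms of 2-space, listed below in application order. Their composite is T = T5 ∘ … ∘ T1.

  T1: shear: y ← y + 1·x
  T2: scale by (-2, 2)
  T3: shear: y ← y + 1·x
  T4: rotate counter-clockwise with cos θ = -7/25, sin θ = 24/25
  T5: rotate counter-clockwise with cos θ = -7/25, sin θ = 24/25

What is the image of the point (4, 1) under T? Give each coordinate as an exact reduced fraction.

T1 shear: y ← y + 1·x: (4, 1) → (4, 5)
T2 scale by (-2, 2): (4, 5) → (-8, 10)
T3 shear: y ← y + 1·x: (-8, 10) → (-8, 2)
T4 rotate counter-clockwise with cos θ = -7/25, sin θ = 24/25: (-8, 2) → (8/25, -206/25)
T5 rotate counter-clockwise with cos θ = -7/25, sin θ = 24/25: (8/25, -206/25) → (4888/625, 1634/625)

T(p) = (4888/625, 1634/625)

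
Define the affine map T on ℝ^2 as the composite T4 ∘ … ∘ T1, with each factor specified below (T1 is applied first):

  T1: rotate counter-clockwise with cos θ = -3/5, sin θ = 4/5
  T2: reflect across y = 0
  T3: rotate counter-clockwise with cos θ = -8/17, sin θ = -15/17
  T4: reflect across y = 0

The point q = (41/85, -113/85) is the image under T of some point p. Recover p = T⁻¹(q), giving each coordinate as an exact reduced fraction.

p = (1, 1)

T1 = [-3/5 -4/5 0; 4/5 -3/5 0; 0 0 1]
T2·T1 = [-3/5 -4/5 0; -4/5 3/5 0; 0 0 1]
T3·…·T1 = [-36/85 77/85 0; 77/85 36/85 0; 0 0 1]
T4·…·T1 = [-36/85 77/85 0; -77/85 -36/85 0; 0 0 1]
det M = 1; M⁻¹ = [-36/85 -77/85 0; 77/85 -36/85 0; 0 0 1]
M⁻¹ · (41/85, -113/85)ᵀ = (1, 1)ᵀ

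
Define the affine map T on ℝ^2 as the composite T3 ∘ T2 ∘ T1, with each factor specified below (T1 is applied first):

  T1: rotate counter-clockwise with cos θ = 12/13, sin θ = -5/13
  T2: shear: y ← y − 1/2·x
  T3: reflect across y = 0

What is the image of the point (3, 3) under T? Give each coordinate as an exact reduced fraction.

T1 rotate counter-clockwise with cos θ = 12/13, sin θ = -5/13: (3, 3) → (51/13, 21/13)
T2 shear: y ← y − 1/2·x: (51/13, 21/13) → (51/13, -9/26)
T3 reflect across y = 0: (51/13, -9/26) → (51/13, 9/26)

T(p) = (51/13, 9/26)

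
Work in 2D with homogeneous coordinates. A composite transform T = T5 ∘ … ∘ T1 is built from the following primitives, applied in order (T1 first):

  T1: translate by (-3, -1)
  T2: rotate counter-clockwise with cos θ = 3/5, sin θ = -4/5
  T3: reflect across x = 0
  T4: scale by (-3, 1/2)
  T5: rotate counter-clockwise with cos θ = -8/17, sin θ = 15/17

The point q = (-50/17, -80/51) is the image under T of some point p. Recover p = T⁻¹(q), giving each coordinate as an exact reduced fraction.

p = (-7/3, 5)

T1 = [1 0 -3; 0 1 -1; 0 0 1]
T2·T1 = [3/5 4/5 -13/5; -4/5 3/5 9/5; 0 0 1]
T3·…·T1 = [-3/5 -4/5 13/5; -4/5 3/5 9/5; 0 0 1]
T4·…·T1 = [9/5 12/5 -39/5; -2/5 3/10 9/10; 0 0 1]
T5·…·T1 = [-42/85 -237/170 489/170; 151/85 168/85 -621/85; 0 0 1]
det M = 3/2; M⁻¹ = [112/85 79/85 3; -302/255 -28/85 1; 0 0 1]
M⁻¹ · (-50/17, -80/51)ᵀ = (-7/3, 5)ᵀ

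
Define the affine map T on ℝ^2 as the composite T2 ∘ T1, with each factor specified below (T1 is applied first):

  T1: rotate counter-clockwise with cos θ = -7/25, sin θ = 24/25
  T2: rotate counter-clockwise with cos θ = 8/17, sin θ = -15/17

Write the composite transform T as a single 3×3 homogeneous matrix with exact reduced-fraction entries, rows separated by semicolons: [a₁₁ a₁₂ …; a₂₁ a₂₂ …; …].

T1 = [-7/25 -24/25 0; 24/25 -7/25 0; 0 0 1]
T2·T1 = [304/425 -297/425 0; 297/425 304/425 0; 0 0 1]

T = [304/425 -297/425 0; 297/425 304/425 0; 0 0 1]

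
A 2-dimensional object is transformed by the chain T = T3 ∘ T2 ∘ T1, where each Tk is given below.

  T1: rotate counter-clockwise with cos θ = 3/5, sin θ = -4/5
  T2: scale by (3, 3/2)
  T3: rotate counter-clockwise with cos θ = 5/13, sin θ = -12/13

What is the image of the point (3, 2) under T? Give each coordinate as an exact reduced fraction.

T1 rotate counter-clockwise with cos θ = 3/5, sin θ = -4/5: (3, 2) → (17/5, -6/5)
T2 scale by (3, 3/2): (17/5, -6/5) → (51/5, -9/5)
T3 rotate counter-clockwise with cos θ = 5/13, sin θ = -12/13: (51/5, -9/5) → (147/65, -657/65)

T(p) = (147/65, -657/65)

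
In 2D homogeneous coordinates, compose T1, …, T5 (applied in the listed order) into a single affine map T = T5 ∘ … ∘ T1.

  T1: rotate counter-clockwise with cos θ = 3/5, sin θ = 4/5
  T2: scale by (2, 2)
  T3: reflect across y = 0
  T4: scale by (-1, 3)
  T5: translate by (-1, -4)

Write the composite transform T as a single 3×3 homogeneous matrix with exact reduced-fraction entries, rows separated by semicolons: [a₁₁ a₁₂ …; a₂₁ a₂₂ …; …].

T = [-6/5 8/5 -1; -24/5 -18/5 -4; 0 0 1]

T1 = [3/5 -4/5 0; 4/5 3/5 0; 0 0 1]
T2·T1 = [6/5 -8/5 0; 8/5 6/5 0; 0 0 1]
T3·…·T1 = [6/5 -8/5 0; -8/5 -6/5 0; 0 0 1]
T4·…·T1 = [-6/5 8/5 0; -24/5 -18/5 0; 0 0 1]
T5·…·T1 = [-6/5 8/5 -1; -24/5 -18/5 -4; 0 0 1]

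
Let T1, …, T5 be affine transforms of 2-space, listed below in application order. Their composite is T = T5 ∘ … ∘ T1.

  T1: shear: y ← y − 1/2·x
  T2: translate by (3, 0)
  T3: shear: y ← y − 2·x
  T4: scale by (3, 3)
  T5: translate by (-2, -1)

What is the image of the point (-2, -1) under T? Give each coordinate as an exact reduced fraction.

T(p) = (1, -7)

T1 shear: y ← y − 1/2·x: (-2, -1) → (-2, 0)
T2 translate by (3, 0): (-2, 0) → (1, 0)
T3 shear: y ← y − 2·x: (1, 0) → (1, -2)
T4 scale by (3, 3): (1, -2) → (3, -6)
T5 translate by (-2, -1): (3, -6) → (1, -7)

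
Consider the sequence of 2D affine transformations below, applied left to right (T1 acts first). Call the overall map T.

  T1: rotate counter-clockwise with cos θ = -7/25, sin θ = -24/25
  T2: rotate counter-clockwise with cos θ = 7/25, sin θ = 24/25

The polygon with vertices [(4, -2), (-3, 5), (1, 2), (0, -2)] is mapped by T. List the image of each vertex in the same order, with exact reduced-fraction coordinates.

T1 rotate counter-clockwise with cos θ = -7/25, sin θ = -24/25: (4, -2) → (-76/25, -82/25); (-3, 5) → (141/25, 37/25); (1, 2) → (41/25, -38/25); (0, -2) → (-48/25, 14/25)
T2 rotate counter-clockwise with cos θ = 7/25, sin θ = 24/25: (-76/25, -82/25) → (1436/625, -2398/625); (141/25, 37/25) → (99/625, 3643/625); (41/25, -38/25) → (1199/625, 718/625); (-48/25, 14/25) → (-672/625, -1054/625)

image vertices: (1436/625, -2398/625), (99/625, 3643/625), (1199/625, 718/625), (-672/625, -1054/625)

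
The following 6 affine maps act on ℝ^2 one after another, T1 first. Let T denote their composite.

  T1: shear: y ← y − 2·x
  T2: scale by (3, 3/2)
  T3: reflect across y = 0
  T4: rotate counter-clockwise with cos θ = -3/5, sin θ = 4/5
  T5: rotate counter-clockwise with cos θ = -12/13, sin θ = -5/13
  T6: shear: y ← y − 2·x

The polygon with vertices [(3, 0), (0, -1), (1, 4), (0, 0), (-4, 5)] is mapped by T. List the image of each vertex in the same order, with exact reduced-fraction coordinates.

T1 shear: y ← y − 2·x: (3, 0) → (3, -6); (0, -1) → (0, -1); (1, 4) → (1, 2); (0, 0) → (0, 0); (-4, 5) → (-4, 13)
T2 scale by (3, 3/2): (3, -6) → (9, -9); (0, -1) → (0, -3/2); (1, 2) → (3, 3); (0, 0) → (0, 0); (-4, 13) → (-12, 39/2)
T3 reflect across y = 0: (9, -9) → (9, 9); (0, -3/2) → (0, 3/2); (3, 3) → (3, -3); (0, 0) → (0, 0); (-12, 39/2) → (-12, -39/2)
T4 rotate counter-clockwise with cos θ = -3/5, sin θ = 4/5: (9, 9) → (-63/5, 9/5); (0, 3/2) → (-6/5, -9/10); (3, -3) → (3/5, 21/5); (0, 0) → (0, 0); (-12, -39/2) → (114/5, 21/10)
T5 rotate counter-clockwise with cos θ = -12/13, sin θ = -5/13: (-63/5, 9/5) → (801/65, 207/65); (-6/5, -9/10) → (99/130, 84/65); (3/5, 21/5) → (69/65, -267/65); (0, 0) → (0, 0); (114/5, 21/10) → (-2631/130, -696/65)
T6 shear: y ← y − 2·x: (801/65, 207/65) → (801/65, -279/13); (99/130, 84/65) → (99/130, -3/13); (69/65, -267/65) → (69/65, -81/13); (0, 0) → (0, 0); (-2631/130, -696/65) → (-2631/130, 387/13)

image vertices: (801/65, -279/13), (99/130, -3/13), (69/65, -81/13), (0, 0), (-2631/130, 387/13)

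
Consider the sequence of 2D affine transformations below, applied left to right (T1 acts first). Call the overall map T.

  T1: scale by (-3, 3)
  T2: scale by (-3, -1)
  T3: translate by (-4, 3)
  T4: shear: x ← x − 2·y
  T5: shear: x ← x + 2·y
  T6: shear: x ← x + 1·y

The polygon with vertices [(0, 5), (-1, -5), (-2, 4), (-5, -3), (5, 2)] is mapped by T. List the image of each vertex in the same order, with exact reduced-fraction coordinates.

T1 scale by (-3, 3): (0, 5) → (0, 15); (-1, -5) → (3, -15); (-2, 4) → (6, 12); (-5, -3) → (15, -9); (5, 2) → (-15, 6)
T2 scale by (-3, -1): (0, 15) → (0, -15); (3, -15) → (-9, 15); (6, 12) → (-18, -12); (15, -9) → (-45, 9); (-15, 6) → (45, -6)
T3 translate by (-4, 3): (0, -15) → (-4, -12); (-9, 15) → (-13, 18); (-18, -12) → (-22, -9); (-45, 9) → (-49, 12); (45, -6) → (41, -3)
T4 shear: x ← x − 2·y: (-4, -12) → (20, -12); (-13, 18) → (-49, 18); (-22, -9) → (-4, -9); (-49, 12) → (-73, 12); (41, -3) → (47, -3)
T5 shear: x ← x + 2·y: (20, -12) → (-4, -12); (-49, 18) → (-13, 18); (-4, -9) → (-22, -9); (-73, 12) → (-49, 12); (47, -3) → (41, -3)
T6 shear: x ← x + 1·y: (-4, -12) → (-16, -12); (-13, 18) → (5, 18); (-22, -9) → (-31, -9); (-49, 12) → (-37, 12); (41, -3) → (38, -3)

image vertices: (-16, -12), (5, 18), (-31, -9), (-37, 12), (38, -3)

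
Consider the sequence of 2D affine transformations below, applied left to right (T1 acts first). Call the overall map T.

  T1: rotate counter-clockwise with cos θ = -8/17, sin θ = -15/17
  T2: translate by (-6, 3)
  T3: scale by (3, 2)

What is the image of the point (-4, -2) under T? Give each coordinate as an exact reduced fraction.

T1 rotate counter-clockwise with cos θ = -8/17, sin θ = -15/17: (-4, -2) → (2/17, 76/17)
T2 translate by (-6, 3): (2/17, 76/17) → (-100/17, 127/17)
T3 scale by (3, 2): (-100/17, 127/17) → (-300/17, 254/17)

T(p) = (-300/17, 254/17)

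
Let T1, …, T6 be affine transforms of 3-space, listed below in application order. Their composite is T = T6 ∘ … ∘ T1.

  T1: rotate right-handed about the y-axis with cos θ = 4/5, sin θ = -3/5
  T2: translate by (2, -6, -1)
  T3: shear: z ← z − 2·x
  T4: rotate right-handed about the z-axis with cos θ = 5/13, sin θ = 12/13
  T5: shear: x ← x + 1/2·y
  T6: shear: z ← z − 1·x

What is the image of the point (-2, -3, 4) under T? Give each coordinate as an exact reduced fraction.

T(p) = (127/26, -69/13, 3/26)

T1 rotate right-handed about the y-axis with cos θ = 4/5, sin θ = -3/5: (-2, -3, 4) → (-4, -3, 2)
T2 translate by (2, -6, -1): (-4, -3, 2) → (-2, -9, 1)
T3 shear: z ← z − 2·x: (-2, -9, 1) → (-2, -9, 5)
T4 rotate right-handed about the z-axis with cos θ = 5/13, sin θ = 12/13: (-2, -9, 5) → (98/13, -69/13, 5)
T5 shear: x ← x + 1/2·y: (98/13, -69/13, 5) → (127/26, -69/13, 5)
T6 shear: z ← z − 1·x: (127/26, -69/13, 5) → (127/26, -69/13, 3/26)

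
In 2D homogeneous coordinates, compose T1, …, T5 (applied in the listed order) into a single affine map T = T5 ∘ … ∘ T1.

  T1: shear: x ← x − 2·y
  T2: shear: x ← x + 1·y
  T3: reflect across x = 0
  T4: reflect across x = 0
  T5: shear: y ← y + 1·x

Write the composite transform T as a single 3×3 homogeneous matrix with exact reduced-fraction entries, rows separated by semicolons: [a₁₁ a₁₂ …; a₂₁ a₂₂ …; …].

T1 = [1 -2 0; 0 1 0; 0 0 1]
T2·T1 = [1 -1 0; 0 1 0; 0 0 1]
T3·…·T1 = [-1 1 0; 0 1 0; 0 0 1]
T4·…·T1 = [1 -1 0; 0 1 0; 0 0 1]
T5·…·T1 = [1 -1 0; 1 0 0; 0 0 1]

T = [1 -1 0; 1 0 0; 0 0 1]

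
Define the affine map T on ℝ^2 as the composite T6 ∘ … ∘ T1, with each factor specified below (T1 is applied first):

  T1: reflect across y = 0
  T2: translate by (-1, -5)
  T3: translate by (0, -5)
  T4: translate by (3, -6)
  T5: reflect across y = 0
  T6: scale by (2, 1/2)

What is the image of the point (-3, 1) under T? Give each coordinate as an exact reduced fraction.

T1 reflect across y = 0: (-3, 1) → (-3, -1)
T2 translate by (-1, -5): (-3, -1) → (-4, -6)
T3 translate by (0, -5): (-4, -6) → (-4, -11)
T4 translate by (3, -6): (-4, -11) → (-1, -17)
T5 reflect across y = 0: (-1, -17) → (-1, 17)
T6 scale by (2, 1/2): (-1, 17) → (-2, 17/2)

T(p) = (-2, 17/2)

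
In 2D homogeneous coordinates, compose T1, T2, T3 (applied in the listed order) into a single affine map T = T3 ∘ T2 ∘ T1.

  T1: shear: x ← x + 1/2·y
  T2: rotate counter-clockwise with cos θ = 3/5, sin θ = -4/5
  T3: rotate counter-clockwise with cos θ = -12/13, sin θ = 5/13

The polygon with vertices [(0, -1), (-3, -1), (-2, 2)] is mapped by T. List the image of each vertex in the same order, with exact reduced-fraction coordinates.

T1 shear: x ← x + 1/2·y: (0, -1) → (-1/2, -1); (-3, -1) → (-7/2, -1); (-2, 2) → (-1, 2)
T2 rotate counter-clockwise with cos θ = 3/5, sin θ = -4/5: (-1/2, -1) → (-11/10, -1/5); (-7/2, -1) → (-29/10, 11/5); (-1, 2) → (1, 2)
T3 rotate counter-clockwise with cos θ = -12/13, sin θ = 5/13: (-11/10, -1/5) → (71/65, -31/130); (-29/10, 11/5) → (119/65, -409/130); (1, 2) → (-22/13, -19/13)

image vertices: (71/65, -31/130), (119/65, -409/130), (-22/13, -19/13)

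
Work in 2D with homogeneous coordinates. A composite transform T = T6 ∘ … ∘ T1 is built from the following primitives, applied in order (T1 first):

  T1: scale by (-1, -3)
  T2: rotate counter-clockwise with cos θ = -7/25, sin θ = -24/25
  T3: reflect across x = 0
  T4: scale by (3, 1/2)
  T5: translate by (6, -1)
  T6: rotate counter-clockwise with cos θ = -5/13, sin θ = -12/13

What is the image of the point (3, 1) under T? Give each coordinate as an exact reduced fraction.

T(p) = (-1257/325, -7487/650)

T1 scale by (-1, -3): (3, 1) → (-3, -3)
T2 rotate counter-clockwise with cos θ = -7/25, sin θ = -24/25: (-3, -3) → (-51/25, 93/25)
T3 reflect across x = 0: (-51/25, 93/25) → (51/25, 93/25)
T4 scale by (3, 1/2): (51/25, 93/25) → (153/25, 93/50)
T5 translate by (6, -1): (153/25, 93/50) → (303/25, 43/50)
T6 rotate counter-clockwise with cos θ = -5/13, sin θ = -12/13: (303/25, 43/50) → (-1257/325, -7487/650)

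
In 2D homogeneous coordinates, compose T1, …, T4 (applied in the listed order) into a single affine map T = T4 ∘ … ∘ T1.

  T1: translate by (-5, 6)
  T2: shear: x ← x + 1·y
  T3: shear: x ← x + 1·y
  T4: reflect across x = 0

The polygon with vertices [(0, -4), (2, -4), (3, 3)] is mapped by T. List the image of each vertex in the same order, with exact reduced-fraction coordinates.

T1 translate by (-5, 6): (0, -4) → (-5, 2); (2, -4) → (-3, 2); (3, 3) → (-2, 9)
T2 shear: x ← x + 1·y: (-5, 2) → (-3, 2); (-3, 2) → (-1, 2); (-2, 9) → (7, 9)
T3 shear: x ← x + 1·y: (-3, 2) → (-1, 2); (-1, 2) → (1, 2); (7, 9) → (16, 9)
T4 reflect across x = 0: (-1, 2) → (1, 2); (1, 2) → (-1, 2); (16, 9) → (-16, 9)

image vertices: (1, 2), (-1, 2), (-16, 9)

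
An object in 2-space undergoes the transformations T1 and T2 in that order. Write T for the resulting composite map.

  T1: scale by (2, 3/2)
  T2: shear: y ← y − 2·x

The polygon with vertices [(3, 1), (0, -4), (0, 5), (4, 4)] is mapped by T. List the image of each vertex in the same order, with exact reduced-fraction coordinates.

image vertices: (6, -21/2), (0, -6), (0, 15/2), (8, -10)

T1 scale by (2, 3/2): (3, 1) → (6, 3/2); (0, -4) → (0, -6); (0, 5) → (0, 15/2); (4, 4) → (8, 6)
T2 shear: y ← y − 2·x: (6, 3/2) → (6, -21/2); (0, -6) → (0, -6); (0, 15/2) → (0, 15/2); (8, 6) → (8, -10)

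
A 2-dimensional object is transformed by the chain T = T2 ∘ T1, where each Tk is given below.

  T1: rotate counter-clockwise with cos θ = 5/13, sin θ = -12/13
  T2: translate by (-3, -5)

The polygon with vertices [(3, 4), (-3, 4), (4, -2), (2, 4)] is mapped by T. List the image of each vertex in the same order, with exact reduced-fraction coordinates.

T1 rotate counter-clockwise with cos θ = 5/13, sin θ = -12/13: (3, 4) → (63/13, -16/13); (-3, 4) → (33/13, 56/13); (4, -2) → (-4/13, -58/13); (2, 4) → (58/13, -4/13)
T2 translate by (-3, -5): (63/13, -16/13) → (24/13, -81/13); (33/13, 56/13) → (-6/13, -9/13); (-4/13, -58/13) → (-43/13, -123/13); (58/13, -4/13) → (19/13, -69/13)

image vertices: (24/13, -81/13), (-6/13, -9/13), (-43/13, -123/13), (19/13, -69/13)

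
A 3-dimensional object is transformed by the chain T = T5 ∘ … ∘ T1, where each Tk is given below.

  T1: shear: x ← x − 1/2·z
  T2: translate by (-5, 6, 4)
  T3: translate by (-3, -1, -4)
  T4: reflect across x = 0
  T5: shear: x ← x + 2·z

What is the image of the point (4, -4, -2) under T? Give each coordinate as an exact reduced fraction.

T(p) = (-1, 1, -2)

T1 shear: x ← x − 1/2·z: (4, -4, -2) → (5, -4, -2)
T2 translate by (-5, 6, 4): (5, -4, -2) → (0, 2, 2)
T3 translate by (-3, -1, -4): (0, 2, 2) → (-3, 1, -2)
T4 reflect across x = 0: (-3, 1, -2) → (3, 1, -2)
T5 shear: x ← x + 2·z: (3, 1, -2) → (-1, 1, -2)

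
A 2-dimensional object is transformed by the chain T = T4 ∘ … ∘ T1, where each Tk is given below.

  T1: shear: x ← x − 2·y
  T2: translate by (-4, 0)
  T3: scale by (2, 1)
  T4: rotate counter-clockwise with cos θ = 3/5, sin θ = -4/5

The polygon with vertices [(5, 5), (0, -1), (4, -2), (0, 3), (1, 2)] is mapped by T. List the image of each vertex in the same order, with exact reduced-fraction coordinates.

T1 shear: x ← x − 2·y: (5, 5) → (-5, 5); (0, -1) → (2, -1); (4, -2) → (8, -2); (0, 3) → (-6, 3); (1, 2) → (-3, 2)
T2 translate by (-4, 0): (-5, 5) → (-9, 5); (2, -1) → (-2, -1); (8, -2) → (4, -2); (-6, 3) → (-10, 3); (-3, 2) → (-7, 2)
T3 scale by (2, 1): (-9, 5) → (-18, 5); (-2, -1) → (-4, -1); (4, -2) → (8, -2); (-10, 3) → (-20, 3); (-7, 2) → (-14, 2)
T4 rotate counter-clockwise with cos θ = 3/5, sin θ = -4/5: (-18, 5) → (-34/5, 87/5); (-4, -1) → (-16/5, 13/5); (8, -2) → (16/5, -38/5); (-20, 3) → (-48/5, 89/5); (-14, 2) → (-34/5, 62/5)

image vertices: (-34/5, 87/5), (-16/5, 13/5), (16/5, -38/5), (-48/5, 89/5), (-34/5, 62/5)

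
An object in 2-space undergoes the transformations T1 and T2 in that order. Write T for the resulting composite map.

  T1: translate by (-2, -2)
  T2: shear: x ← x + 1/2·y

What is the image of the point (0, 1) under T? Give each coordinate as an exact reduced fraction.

T1 translate by (-2, -2): (0, 1) → (-2, -1)
T2 shear: x ← x + 1/2·y: (-2, -1) → (-5/2, -1)

T(p) = (-5/2, -1)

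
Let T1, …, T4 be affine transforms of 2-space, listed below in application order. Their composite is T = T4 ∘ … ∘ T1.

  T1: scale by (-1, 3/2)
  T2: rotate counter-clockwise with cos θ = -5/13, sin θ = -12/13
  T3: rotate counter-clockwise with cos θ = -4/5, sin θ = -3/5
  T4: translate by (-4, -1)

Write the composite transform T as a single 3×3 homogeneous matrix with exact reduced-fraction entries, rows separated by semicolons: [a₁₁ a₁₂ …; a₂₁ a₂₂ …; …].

T1 = [-1 0 0; 0 3/2 0; 0 0 1]
T2·T1 = [5/13 18/13 0; 12/13 -15/26 0; 0 0 1]
T3·…·T1 = [16/65 -189/130 0; -63/65 -24/65 0; 0 0 1]
T4·…·T1 = [16/65 -189/130 -4; -63/65 -24/65 -1; 0 0 1]

T = [16/65 -189/130 -4; -63/65 -24/65 -1; 0 0 1]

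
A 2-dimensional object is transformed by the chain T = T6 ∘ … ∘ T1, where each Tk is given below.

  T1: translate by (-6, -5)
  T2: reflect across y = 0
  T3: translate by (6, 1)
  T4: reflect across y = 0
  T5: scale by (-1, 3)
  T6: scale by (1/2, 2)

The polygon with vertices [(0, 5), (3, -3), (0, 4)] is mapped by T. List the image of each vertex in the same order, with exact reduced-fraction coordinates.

T1 translate by (-6, -5): (0, 5) → (-6, 0); (3, -3) → (-3, -8); (0, 4) → (-6, -1)
T2 reflect across y = 0: (-6, 0) → (-6, 0); (-3, -8) → (-3, 8); (-6, -1) → (-6, 1)
T3 translate by (6, 1): (-6, 0) → (0, 1); (-3, 8) → (3, 9); (-6, 1) → (0, 2)
T4 reflect across y = 0: (0, 1) → (0, -1); (3, 9) → (3, -9); (0, 2) → (0, -2)
T5 scale by (-1, 3): (0, -1) → (0, -3); (3, -9) → (-3, -27); (0, -2) → (0, -6)
T6 scale by (1/2, 2): (0, -3) → (0, -6); (-3, -27) → (-3/2, -54); (0, -6) → (0, -12)

image vertices: (0, -6), (-3/2, -54), (0, -12)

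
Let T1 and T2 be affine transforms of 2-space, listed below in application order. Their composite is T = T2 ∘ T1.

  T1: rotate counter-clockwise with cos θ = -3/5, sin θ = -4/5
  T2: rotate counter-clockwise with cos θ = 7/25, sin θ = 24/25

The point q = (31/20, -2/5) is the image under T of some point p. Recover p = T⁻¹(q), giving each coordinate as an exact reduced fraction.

p = (5/4, 1)

T1 = [-3/5 4/5 0; -4/5 -3/5 0; 0 0 1]
T2·T1 = [3/5 4/5 0; -4/5 3/5 0; 0 0 1]
det M = 1; M⁻¹ = [3/5 -4/5 0; 4/5 3/5 0; 0 0 1]
M⁻¹ · (31/20, -2/5)ᵀ = (5/4, 1)ᵀ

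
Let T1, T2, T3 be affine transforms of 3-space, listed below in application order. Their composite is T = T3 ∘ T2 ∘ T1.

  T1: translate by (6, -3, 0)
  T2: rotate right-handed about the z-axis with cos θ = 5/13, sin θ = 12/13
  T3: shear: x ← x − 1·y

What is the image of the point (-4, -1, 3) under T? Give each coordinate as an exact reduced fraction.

T1 translate by (6, -3, 0): (-4, -1, 3) → (2, -4, 3)
T2 rotate right-handed about the z-axis with cos θ = 5/13, sin θ = 12/13: (2, -4, 3) → (58/13, 4/13, 3)
T3 shear: x ← x − 1·y: (58/13, 4/13, 3) → (54/13, 4/13, 3)

T(p) = (54/13, 4/13, 3)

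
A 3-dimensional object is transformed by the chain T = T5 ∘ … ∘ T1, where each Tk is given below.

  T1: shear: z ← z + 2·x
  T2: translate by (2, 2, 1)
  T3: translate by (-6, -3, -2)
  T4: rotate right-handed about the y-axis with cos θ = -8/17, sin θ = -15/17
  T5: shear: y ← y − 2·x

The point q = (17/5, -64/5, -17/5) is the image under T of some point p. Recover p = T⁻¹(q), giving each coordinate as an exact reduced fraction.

T1 = [1 0 0 0; 0 1 0 0; 2 0 1 0; 0 0 0 1]
T2·T1 = [1 0 0 2; 0 1 0 2; 2 0 1 1; 0 0 0 1]
T3·…·T1 = [1 0 0 -4; 0 1 0 -1; 2 0 1 -1; 0 0 0 1]
T4·…·T1 = [-38/17 0 -15/17 47/17; 0 1 0 -1; -1/17 0 -8/17 -52/17; 0 0 0 1]
T5·…·T1 = [-38/17 0 -15/17 47/17; 76/17 1 30/17 -111/17; -1/17 0 -8/17 -52/17; 0 0 0 1]
det M = 1; M⁻¹ = [-8/17 0 15/17 4; 2 1 0 1; 1/17 0 -38/17 -7; 0 0 0 1]
M⁻¹ · (17/5, -64/5, -17/5)ᵀ = (-3/5, -5, 4/5)ᵀ

p = (-3/5, -5, 4/5)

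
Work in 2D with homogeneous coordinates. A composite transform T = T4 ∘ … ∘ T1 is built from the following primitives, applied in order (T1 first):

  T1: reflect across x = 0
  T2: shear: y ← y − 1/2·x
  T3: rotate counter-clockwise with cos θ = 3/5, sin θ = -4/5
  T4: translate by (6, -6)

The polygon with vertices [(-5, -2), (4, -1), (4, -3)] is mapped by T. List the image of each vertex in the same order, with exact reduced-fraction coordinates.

T1 reflect across x = 0: (-5, -2) → (5, -2); (4, -1) → (-4, -1); (4, -3) → (-4, -3)
T2 shear: y ← y − 1/2·x: (5, -2) → (5, -9/2); (-4, -1) → (-4, 1); (-4, -3) → (-4, -1)
T3 rotate counter-clockwise with cos θ = 3/5, sin θ = -4/5: (5, -9/2) → (-3/5, -67/10); (-4, 1) → (-8/5, 19/5); (-4, -1) → (-16/5, 13/5)
T4 translate by (6, -6): (-3/5, -67/10) → (27/5, -127/10); (-8/5, 19/5) → (22/5, -11/5); (-16/5, 13/5) → (14/5, -17/5)

image vertices: (27/5, -127/10), (22/5, -11/5), (14/5, -17/5)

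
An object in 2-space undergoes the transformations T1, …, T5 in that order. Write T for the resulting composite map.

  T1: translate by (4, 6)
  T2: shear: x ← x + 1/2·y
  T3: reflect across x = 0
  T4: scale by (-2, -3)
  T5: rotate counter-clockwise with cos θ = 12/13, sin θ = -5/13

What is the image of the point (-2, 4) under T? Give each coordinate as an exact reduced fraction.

T1 translate by (4, 6): (-2, 4) → (2, 10)
T2 shear: x ← x + 1/2·y: (2, 10) → (7, 10)
T3 reflect across x = 0: (7, 10) → (-7, 10)
T4 scale by (-2, -3): (-7, 10) → (14, -30)
T5 rotate counter-clockwise with cos θ = 12/13, sin θ = -5/13: (14, -30) → (18/13, -430/13)

T(p) = (18/13, -430/13)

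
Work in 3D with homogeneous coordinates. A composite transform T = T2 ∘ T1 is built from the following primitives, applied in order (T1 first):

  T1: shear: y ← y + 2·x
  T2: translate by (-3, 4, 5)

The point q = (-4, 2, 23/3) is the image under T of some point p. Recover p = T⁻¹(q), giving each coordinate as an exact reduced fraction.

p = (-1, 0, 8/3)

T1 = [1 0 0 0; 2 1 0 0; 0 0 1 0; 0 0 0 1]
T2·T1 = [1 0 0 -3; 2 1 0 4; 0 0 1 5; 0 0 0 1]
det M = 1; M⁻¹ = [1 0 0 3; -2 1 0 -10; 0 0 1 -5; 0 0 0 1]
M⁻¹ · (-4, 2, 23/3)ᵀ = (-1, 0, 8/3)ᵀ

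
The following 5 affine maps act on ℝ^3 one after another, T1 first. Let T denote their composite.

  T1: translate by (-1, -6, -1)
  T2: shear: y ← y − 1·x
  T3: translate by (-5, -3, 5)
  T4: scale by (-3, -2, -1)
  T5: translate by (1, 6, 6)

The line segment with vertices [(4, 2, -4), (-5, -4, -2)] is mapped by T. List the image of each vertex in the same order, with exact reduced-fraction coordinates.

image vertices: (7, 26, 6), (34, 20, 4)

T1 translate by (-1, -6, -1): (4, 2, -4) → (3, -4, -5); (-5, -4, -2) → (-6, -10, -3)
T2 shear: y ← y − 1·x: (3, -4, -5) → (3, -7, -5); (-6, -10, -3) → (-6, -4, -3)
T3 translate by (-5, -3, 5): (3, -7, -5) → (-2, -10, 0); (-6, -4, -3) → (-11, -7, 2)
T4 scale by (-3, -2, -1): (-2, -10, 0) → (6, 20, 0); (-11, -7, 2) → (33, 14, -2)
T5 translate by (1, 6, 6): (6, 20, 0) → (7, 26, 6); (33, 14, -2) → (34, 20, 4)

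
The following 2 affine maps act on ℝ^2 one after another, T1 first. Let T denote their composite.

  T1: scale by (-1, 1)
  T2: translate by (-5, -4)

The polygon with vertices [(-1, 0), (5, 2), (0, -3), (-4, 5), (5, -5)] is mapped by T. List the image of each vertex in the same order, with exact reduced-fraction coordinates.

image vertices: (-4, -4), (-10, -2), (-5, -7), (-1, 1), (-10, -9)

T1 scale by (-1, 1): (-1, 0) → (1, 0); (5, 2) → (-5, 2); (0, -3) → (0, -3); (-4, 5) → (4, 5); (5, -5) → (-5, -5)
T2 translate by (-5, -4): (1, 0) → (-4, -4); (-5, 2) → (-10, -2); (0, -3) → (-5, -7); (4, 5) → (-1, 1); (-5, -5) → (-10, -9)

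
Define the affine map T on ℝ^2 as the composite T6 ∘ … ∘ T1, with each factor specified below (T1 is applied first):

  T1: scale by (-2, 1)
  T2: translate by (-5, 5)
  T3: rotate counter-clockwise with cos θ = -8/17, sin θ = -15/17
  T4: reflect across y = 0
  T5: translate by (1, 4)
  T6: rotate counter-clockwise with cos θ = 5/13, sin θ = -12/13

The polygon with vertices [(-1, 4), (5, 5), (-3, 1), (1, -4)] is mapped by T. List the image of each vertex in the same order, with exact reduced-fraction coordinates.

T1 scale by (-2, 1): (-1, 4) → (2, 4); (5, 5) → (-10, 5); (-3, 1) → (6, 1); (1, -4) → (-2, -4)
T2 translate by (-5, 5): (2, 4) → (-3, 9); (-10, 5) → (-15, 10); (6, 1) → (1, 6); (-2, -4) → (-7, 1)
T3 rotate counter-clockwise with cos θ = -8/17, sin θ = -15/17: (-3, 9) → (159/17, -27/17); (-15, 10) → (270/17, 145/17); (1, 6) → (82/17, -63/17); (-7, 1) → (71/17, 97/17)
T4 reflect across y = 0: (159/17, -27/17) → (159/17, 27/17); (270/17, 145/17) → (270/17, -145/17); (82/17, -63/17) → (82/17, 63/17); (71/17, 97/17) → (71/17, -97/17)
T5 translate by (1, 4): (159/17, 27/17) → (176/17, 95/17); (270/17, -145/17) → (287/17, -77/17); (82/17, 63/17) → (99/17, 131/17); (71/17, -97/17) → (88/17, -29/17)
T6 rotate counter-clockwise with cos θ = 5/13, sin θ = -12/13: (176/17, 95/17) → (2020/221, -1637/221); (287/17, -77/17) → (511/221, -3829/221); (99/17, 131/17) → (159/17, -41/17); (88/17, -29/17) → (92/221, -1201/221)

image vertices: (2020/221, -1637/221), (511/221, -3829/221), (159/17, -41/17), (92/221, -1201/221)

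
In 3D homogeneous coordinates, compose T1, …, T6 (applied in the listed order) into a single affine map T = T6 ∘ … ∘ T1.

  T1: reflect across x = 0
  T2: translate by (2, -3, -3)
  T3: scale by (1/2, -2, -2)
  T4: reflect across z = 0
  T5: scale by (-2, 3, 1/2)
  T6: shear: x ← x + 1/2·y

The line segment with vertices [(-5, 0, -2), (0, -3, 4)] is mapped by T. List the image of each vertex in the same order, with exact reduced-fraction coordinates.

image vertices: (2, 18, -5), (16, 36, 1)

T1 reflect across x = 0: (-5, 0, -2) → (5, 0, -2); (0, -3, 4) → (0, -3, 4)
T2 translate by (2, -3, -3): (5, 0, -2) → (7, -3, -5); (0, -3, 4) → (2, -6, 1)
T3 scale by (1/2, -2, -2): (7, -3, -5) → (7/2, 6, 10); (2, -6, 1) → (1, 12, -2)
T4 reflect across z = 0: (7/2, 6, 10) → (7/2, 6, -10); (1, 12, -2) → (1, 12, 2)
T5 scale by (-2, 3, 1/2): (7/2, 6, -10) → (-7, 18, -5); (1, 12, 2) → (-2, 36, 1)
T6 shear: x ← x + 1/2·y: (-7, 18, -5) → (2, 18, -5); (-2, 36, 1) → (16, 36, 1)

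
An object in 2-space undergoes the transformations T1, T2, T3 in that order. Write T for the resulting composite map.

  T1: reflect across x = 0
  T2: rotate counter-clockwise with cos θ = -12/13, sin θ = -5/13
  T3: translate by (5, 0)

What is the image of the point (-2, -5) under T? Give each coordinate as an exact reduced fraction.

T1 reflect across x = 0: (-2, -5) → (2, -5)
T2 rotate counter-clockwise with cos θ = -12/13, sin θ = -5/13: (2, -5) → (-49/13, 50/13)
T3 translate by (5, 0): (-49/13, 50/13) → (16/13, 50/13)

T(p) = (16/13, 50/13)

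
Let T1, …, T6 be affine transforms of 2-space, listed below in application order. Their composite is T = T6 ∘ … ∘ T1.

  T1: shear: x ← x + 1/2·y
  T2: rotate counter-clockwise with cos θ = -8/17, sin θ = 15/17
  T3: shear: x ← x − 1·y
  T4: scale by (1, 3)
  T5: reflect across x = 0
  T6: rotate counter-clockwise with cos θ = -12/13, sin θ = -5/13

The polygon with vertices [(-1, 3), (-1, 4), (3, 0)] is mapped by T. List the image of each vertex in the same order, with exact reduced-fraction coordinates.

T1 shear: x ← x + 1/2·y: (-1, 3) → (1/2, 3); (-1, 4) → (1, 4); (3, 0) → (3, 0)
T2 rotate counter-clockwise with cos θ = -8/17, sin θ = 15/17: (1/2, 3) → (-49/17, -33/34); (1, 4) → (-4, -1); (3, 0) → (-24/17, 45/17)
T3 shear: x ← x − 1·y: (-49/17, -33/34) → (-65/34, -33/34); (-4, -1) → (-3, -1); (-24/17, 45/17) → (-69/17, 45/17)
T4 scale by (1, 3): (-65/34, -33/34) → (-65/34, -99/34); (-3, -1) → (-3, -3); (-69/17, 45/17) → (-69/17, 135/17)
T5 reflect across x = 0: (-65/34, -99/34) → (65/34, -99/34); (-3, -3) → (3, -3); (-69/17, 135/17) → (69/17, 135/17)
T6 rotate counter-clockwise with cos θ = -12/13, sin θ = -5/13: (65/34, -99/34) → (-75/26, 863/442); (3, -3) → (-51/13, 21/13); (69/17, 135/17) → (-9/13, -1965/221)

image vertices: (-75/26, 863/442), (-51/13, 21/13), (-9/13, -1965/221)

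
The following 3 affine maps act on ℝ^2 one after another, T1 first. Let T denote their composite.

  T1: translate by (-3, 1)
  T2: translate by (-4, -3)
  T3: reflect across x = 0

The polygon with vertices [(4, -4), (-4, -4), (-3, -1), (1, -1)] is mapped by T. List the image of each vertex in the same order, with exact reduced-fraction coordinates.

T1 translate by (-3, 1): (4, -4) → (1, -3); (-4, -4) → (-7, -3); (-3, -1) → (-6, 0); (1, -1) → (-2, 0)
T2 translate by (-4, -3): (1, -3) → (-3, -6); (-7, -3) → (-11, -6); (-6, 0) → (-10, -3); (-2, 0) → (-6, -3)
T3 reflect across x = 0: (-3, -6) → (3, -6); (-11, -6) → (11, -6); (-10, -3) → (10, -3); (-6, -3) → (6, -3)

image vertices: (3, -6), (11, -6), (10, -3), (6, -3)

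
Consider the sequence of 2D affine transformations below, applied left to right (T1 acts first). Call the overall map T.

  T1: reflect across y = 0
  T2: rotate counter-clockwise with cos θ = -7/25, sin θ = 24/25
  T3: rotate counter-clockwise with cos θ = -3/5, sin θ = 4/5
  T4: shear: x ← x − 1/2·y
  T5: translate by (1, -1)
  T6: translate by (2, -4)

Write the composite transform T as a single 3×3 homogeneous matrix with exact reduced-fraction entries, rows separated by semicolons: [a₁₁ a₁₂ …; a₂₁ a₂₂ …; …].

T1 = [1 0 0; 0 -1 0; 0 0 1]
T2·T1 = [-7/25 24/25 0; 24/25 7/25 0; 0 0 1]
T3·…·T1 = [-3/5 -4/5 0; -4/5 3/5 0; 0 0 1]
T4·…·T1 = [-1/5 -11/10 0; -4/5 3/5 0; 0 0 1]
T5·…·T1 = [-1/5 -11/10 1; -4/5 3/5 -1; 0 0 1]
T6·…·T1 = [-1/5 -11/10 3; -4/5 3/5 -5; 0 0 1]

T = [-1/5 -11/10 3; -4/5 3/5 -5; 0 0 1]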